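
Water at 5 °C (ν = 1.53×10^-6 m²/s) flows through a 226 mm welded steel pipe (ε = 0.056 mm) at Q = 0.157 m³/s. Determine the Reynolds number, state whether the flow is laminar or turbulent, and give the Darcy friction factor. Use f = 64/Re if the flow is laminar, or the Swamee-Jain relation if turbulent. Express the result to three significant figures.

Re ≈ 5.78×10^5; turbulent; f ≈ 0.0158

V = 4Q/(πD²) = 3.914 m/s
Re = VD/ν = 3.914·0.226/1.53×10^-6 = 5.78×10^5
Re > 4000 → turbulent; ε/D = 2.48×10^-4
Swamee-Jain: f = 0.01577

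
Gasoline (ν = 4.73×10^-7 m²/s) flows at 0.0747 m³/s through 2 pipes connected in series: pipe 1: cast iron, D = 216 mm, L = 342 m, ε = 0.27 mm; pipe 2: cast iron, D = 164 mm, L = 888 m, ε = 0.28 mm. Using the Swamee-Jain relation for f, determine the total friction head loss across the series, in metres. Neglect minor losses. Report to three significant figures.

H ≈ 85.4 m

Pipe 1: V = 2.039 m/s, Re = 9.31×10^5, ε/D = 0.00125, f = 0.02111, h_1 = f(L/D)V²/2g = 7.081 m
Pipe 2: V = 3.536 m/s, Re = 1.23×10^6, ε/D = 0.00171, f = 0.02270, h_2 = f(L/D)V²/2g = 78.35 m
Series → Q common, losses add: H = Σh = 85.43 m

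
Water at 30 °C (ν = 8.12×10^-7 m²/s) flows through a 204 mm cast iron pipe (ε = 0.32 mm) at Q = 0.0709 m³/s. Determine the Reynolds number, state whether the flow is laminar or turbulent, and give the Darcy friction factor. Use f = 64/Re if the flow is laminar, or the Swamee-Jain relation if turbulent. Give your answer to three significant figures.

Re ≈ 5.45×10^5; turbulent; f ≈ 0.0225

V = 4Q/(πD²) = 2.169 m/s
Re = VD/ν = 2.169·0.204/8.12×10^-7 = 5.45×10^5
Re > 4000 → turbulent; ε/D = 0.00157
Swamee-Jain: f = 0.02249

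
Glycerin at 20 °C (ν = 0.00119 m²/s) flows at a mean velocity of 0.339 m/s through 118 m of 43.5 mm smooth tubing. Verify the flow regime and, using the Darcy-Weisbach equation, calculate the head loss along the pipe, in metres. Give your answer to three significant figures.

h_f ≈ 82.1 m

Re = VD/ν = 0.339·0.04350/0.00119 = 12.4 → laminar (Re < 2300)
f = 64/Re = 5.165
h_f = f(L/D)V²/(2g) = 5.165·(118/0.04350)·0.339²/(2·9.81) = 82.06 m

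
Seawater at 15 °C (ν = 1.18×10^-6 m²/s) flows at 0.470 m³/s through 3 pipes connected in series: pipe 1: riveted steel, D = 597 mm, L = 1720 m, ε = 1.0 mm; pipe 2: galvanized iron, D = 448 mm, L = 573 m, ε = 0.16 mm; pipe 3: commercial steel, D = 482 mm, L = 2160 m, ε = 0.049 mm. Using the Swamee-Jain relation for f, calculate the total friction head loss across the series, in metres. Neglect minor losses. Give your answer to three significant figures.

Pipe 1: V = 1.679 m/s, Re = 8.49×10^5, ε/D = 0.00168, f = 0.02269, h_1 = f(L/D)V²/2g = 9.392 m
Pipe 2: V = 2.982 m/s, Re = 1.13×10^6, ε/D = 3.57×10^-4, f = 0.01617, h_2 = f(L/D)V²/2g = 9.371 m
Pipe 3: V = 2.576 m/s, Re = 1.05×10^6, ε/D = 1.02×10^-4, f = 0.01348, h_3 = f(L/D)V²/2g = 20.42 m
Series → Q common, losses add: H = Σh = 39.19 m

H ≈ 39.2 m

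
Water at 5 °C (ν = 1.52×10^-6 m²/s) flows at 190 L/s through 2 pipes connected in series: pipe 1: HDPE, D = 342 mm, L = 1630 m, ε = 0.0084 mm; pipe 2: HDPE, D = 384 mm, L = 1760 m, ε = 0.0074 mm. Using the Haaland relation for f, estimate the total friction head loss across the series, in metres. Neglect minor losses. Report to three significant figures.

Pipe 1: V = 2.068 m/s, Re = 4.65×10^5, ε/D = 2.46×10^-5, f = 0.01351, h_1 = f(L/D)V²/2g = 14.04 m
Pipe 2: V = 1.641 m/s, Re = 4.14×10^5, ε/D = 1.93×10^-5, f = 0.01371, h_2 = f(L/D)V²/2g = 8.621 m
Series → Q common, losses add: H = Σh = 22.66 m

H ≈ 22.7 m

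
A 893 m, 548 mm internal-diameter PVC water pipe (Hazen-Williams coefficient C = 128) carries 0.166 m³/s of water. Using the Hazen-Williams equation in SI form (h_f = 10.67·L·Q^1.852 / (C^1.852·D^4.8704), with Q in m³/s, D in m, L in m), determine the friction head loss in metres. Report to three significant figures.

h_f ≈ 0.802 m

h_f = 10.67·893·0.166^1.852 / (128^1.852·0.548^4.8704) = 0.8023 m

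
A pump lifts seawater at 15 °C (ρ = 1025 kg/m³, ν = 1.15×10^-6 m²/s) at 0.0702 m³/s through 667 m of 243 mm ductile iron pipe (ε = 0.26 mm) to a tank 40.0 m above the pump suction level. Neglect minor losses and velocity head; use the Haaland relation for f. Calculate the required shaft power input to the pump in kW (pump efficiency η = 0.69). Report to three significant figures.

P_shaft ≈ 47.7 kW

V = 4Q/(πD²) = 1.514 m/s; Re = 3.20×10^5; ε/D = 0.00107; f = 0.02077
h_f = f(L/D)V²/2g = 6.657 m
Total head H = z + h_f = 40.0 + 6.657 = 46.66 m
P_hyd = ρgQH = 1025·9.81·0.0702·46.66 = 32.93 kW
P_shaft = P_hyd/η = 32.93/0.69 = 47.73 kW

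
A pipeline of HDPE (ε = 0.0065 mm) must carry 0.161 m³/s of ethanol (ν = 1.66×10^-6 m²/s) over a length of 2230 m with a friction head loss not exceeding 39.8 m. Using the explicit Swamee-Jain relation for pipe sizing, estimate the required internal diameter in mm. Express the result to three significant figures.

Swamee-Jain (Type III): D = 0.66·[ε^1.25·(LQ²/(gh_f))^4.75 + ν·Q^9.4·(L/(gh_f))^5.2]^0.04
LQ²/(gh_f) = 0.1480; L/(gh_f) = 5.712
Term 1 = ε^1.25·(…)^4.75 = 3.76×10^-11; Term 2 = ν·Q^9.4·(…)^5.2 = 5.00×10^-10
D = 0.66·(3.76×10^-11 + 5.00×10^-10)^0.04 = 0.2810 m = 281 mm
Check: V = 2.60 m/s, Re = 4.39×10^5, f = 0.01373, h_f = 37.4 m ≈ 39.8 m ✓

D ≈ 281 mm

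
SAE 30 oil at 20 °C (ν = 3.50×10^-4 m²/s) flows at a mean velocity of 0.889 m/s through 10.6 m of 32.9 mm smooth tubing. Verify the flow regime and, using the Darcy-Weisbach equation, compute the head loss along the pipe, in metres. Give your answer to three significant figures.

h_f ≈ 9.94 m

Re = VD/ν = 0.889·0.03290/3.50×10^-4 = 83.6 → laminar (Re < 2300)
f = 64/Re = 0.7659
h_f = f(L/D)V²/(2g) = 0.7659·(10.6/0.03290)·0.889²/(2·9.81) = 9.940 m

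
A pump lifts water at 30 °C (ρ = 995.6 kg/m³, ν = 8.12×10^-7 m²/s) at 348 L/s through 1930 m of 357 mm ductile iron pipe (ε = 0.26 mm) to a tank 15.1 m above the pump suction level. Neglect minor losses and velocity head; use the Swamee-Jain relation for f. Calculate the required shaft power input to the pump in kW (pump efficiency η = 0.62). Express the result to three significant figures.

V = 4Q/(πD²) = 3.477 m/s; Re = 1.53×10^6; ε/D = 7.28×10^-4; f = 0.01853
h_f = f(L/D)V²/2g = 61.72 m
Total head H = z + h_f = 15.1 + 61.72 = 76.82 m
P_hyd = ρgQH = 995.6·9.81·0.348·76.82 = 261.1 kW
P_shaft = P_hyd/η = 261.1/0.62 = 421.1 kW

P_shaft ≈ 421 kW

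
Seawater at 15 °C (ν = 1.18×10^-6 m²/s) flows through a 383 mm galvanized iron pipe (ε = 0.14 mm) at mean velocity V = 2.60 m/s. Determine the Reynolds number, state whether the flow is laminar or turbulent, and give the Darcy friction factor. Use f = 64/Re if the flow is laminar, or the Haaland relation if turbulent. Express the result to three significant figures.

Re = VD/ν = 2.600·0.383/1.18×10^-6 = 8.44×10^5
Re > 4000 → turbulent; ε/D = 3.66×10^-4
Haaland: f = 0.01626

Re ≈ 8.44×10^5; turbulent; f ≈ 0.0163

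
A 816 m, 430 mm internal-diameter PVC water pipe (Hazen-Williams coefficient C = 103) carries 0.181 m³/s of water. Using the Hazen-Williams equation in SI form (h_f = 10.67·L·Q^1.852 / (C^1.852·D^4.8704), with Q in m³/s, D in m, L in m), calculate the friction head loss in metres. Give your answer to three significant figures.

h_f ≈ 4.19 m

h_f = 10.67·816·0.181^1.852 / (103^1.852·0.430^4.8704) = 4.192 m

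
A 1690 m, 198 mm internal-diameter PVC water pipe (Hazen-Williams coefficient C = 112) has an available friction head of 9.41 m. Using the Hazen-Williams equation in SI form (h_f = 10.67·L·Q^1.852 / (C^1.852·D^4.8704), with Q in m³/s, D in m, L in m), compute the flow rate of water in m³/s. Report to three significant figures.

Q ≈ 0.0267 m³/s

Rearranging: Q = [h_f·C^1.852·D^4.8704 / (10.67·L)]^(1/1.852)
Q = [9.41·112^1.852·0.198^4.8704 / (10.67·1690)]^0.540 = 0.02674 m³/s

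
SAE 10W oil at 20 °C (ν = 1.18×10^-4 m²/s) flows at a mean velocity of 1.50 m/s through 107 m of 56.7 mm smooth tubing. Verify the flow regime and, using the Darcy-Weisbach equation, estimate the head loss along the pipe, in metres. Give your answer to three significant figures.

h_f ≈ 19.2 m

Re = VD/ν = 1.50·0.05670/1.18×10^-4 = 721 → laminar (Re < 2300)
f = 64/Re = 0.08879
h_f = f(L/D)V²/(2g) = 0.08879·(107/0.05670)·1.50²/(2·9.81) = 19.22 m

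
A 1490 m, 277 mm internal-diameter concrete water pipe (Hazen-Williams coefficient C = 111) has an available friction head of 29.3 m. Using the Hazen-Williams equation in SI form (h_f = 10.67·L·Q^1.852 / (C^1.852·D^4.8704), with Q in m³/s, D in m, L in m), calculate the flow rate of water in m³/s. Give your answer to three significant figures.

Q ≈ 0.127 m³/s

Rearranging: Q = [h_f·C^1.852·D^4.8704 / (10.67·L)]^(1/1.852)
Q = [29.3·111^1.852·0.277^4.8704 / (10.67·1490)]^0.540 = 0.1267 m³/s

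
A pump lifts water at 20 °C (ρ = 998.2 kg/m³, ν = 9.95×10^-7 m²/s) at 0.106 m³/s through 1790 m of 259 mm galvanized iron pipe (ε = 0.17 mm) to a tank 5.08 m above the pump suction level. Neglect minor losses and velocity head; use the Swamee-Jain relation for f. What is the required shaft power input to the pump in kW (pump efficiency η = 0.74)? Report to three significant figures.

P_shaft ≈ 44.4 kW

V = 4Q/(πD²) = 2.012 m/s; Re = 5.24×10^5; ε/D = 6.56×10^-4; f = 0.01865
h_f = f(L/D)V²/2g = 26.60 m
Total head H = z + h_f = 5.08 + 26.60 = 31.68 m
P_hyd = ρgQH = 998.2·9.81·0.106·31.68 = 32.88 kW
P_shaft = P_hyd/η = 32.88/0.74 = 44.43 kW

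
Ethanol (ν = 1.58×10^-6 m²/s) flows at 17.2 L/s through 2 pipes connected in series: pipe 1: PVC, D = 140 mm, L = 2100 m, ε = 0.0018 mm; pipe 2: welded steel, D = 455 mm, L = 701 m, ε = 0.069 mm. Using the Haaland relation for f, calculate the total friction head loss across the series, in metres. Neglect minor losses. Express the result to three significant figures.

H ≈ 17.1 m

Pipe 1: V = 1.117 m/s, Re = 9.90×10^4, ε/D = 1.29×10^-5, f = 0.01791, h_1 = f(L/D)V²/2g = 17.09 m
Pipe 2: V = 0.1058 m/s, Re = 3.05×10^4, ε/D = 1.52×10^-4, f = 0.02356, h_2 = f(L/D)V²/2g = 0.02070 m
Series → Q common, losses add: H = Σh = 17.11 m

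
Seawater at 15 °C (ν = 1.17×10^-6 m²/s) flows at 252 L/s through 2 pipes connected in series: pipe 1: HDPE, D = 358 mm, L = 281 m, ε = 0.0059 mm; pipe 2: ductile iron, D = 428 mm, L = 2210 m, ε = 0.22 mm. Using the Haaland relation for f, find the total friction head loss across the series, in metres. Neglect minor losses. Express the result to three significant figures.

Pipe 1: V = 2.503 m/s, Re = 7.66×10^5, ε/D = 1.65×10^-5, f = 0.01238, h_1 = f(L/D)V²/2g = 3.104 m
Pipe 2: V = 1.752 m/s, Re = 6.41×10^5, ε/D = 5.14×10^-4, f = 0.01750, h_2 = f(L/D)V²/2g = 14.13 m
Series → Q common, losses add: H = Σh = 17.23 m

H ≈ 17.2 m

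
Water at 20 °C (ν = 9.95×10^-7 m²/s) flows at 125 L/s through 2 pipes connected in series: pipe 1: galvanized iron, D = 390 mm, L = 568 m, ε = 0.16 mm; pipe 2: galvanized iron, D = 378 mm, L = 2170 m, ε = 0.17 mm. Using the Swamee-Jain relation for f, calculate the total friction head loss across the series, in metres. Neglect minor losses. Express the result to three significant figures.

Pipe 1: V = 1.046 m/s, Re = 4.10×10^5, ε/D = 4.10×10^-4, f = 0.01740, h_1 = f(L/D)V²/2g = 1.414 m
Pipe 2: V = 1.114 m/s, Re = 4.23×10^5, ε/D = 4.50×10^-4, f = 0.01762, h_2 = f(L/D)V²/2g = 6.397 m
Series → Q common, losses add: H = Σh = 7.811 m

H ≈ 7.81 m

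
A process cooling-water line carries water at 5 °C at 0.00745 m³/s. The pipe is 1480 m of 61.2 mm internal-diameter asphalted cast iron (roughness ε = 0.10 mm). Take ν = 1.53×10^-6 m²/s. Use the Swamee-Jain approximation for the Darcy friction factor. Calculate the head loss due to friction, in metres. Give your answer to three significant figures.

V = 4Q/(πD²) = 4·0.00745/(π·0.0612²) = 2.533 m/s
Re = VD/ν = 2.533·0.0612/1.53×10^-6 = 1.01×10^5 → turbulent
ε/D = 0.10/61.2 = 0.00163
Swamee-Jain: f = 0.02431
h_f = f(L/D)V²/(2g) = 0.02431·(1480/0.0612)·2.533²/(2·9.81) = 192.2 m

h_f ≈ 192 m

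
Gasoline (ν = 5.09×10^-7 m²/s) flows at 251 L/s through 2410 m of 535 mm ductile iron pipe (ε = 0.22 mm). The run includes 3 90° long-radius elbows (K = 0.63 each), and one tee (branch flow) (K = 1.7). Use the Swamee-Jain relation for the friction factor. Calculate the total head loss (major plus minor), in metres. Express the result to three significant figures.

H_L ≈ 4.97 m

V = 4Q/(πD²) = 1.117 m/s; V²/2g = 0.06354 m
Re = 1.17×10^6, ε/D = 4.11×10^-4 → f = 0.01658 (Swamee-Jain)
Major: h_f = f(L/D)·V²/2g = 0.01658·4505·0.06354 = 4.746 m
Minor: ΣK = 3.59; h_m = ΣK·V²/2g = 0.2281 m
Total H_L = 4.746 + 0.2281 = 4.974 m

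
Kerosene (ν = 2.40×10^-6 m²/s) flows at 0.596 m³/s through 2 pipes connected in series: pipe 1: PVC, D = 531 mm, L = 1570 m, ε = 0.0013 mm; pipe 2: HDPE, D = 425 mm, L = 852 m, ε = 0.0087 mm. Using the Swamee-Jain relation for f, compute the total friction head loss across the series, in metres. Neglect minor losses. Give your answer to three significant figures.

H ≈ 36.7 m

Pipe 1: V = 2.691 m/s, Re = 5.95×10^5, ε/D = 2.45×10^-6, f = 0.01274, h_1 = f(L/D)V²/2g = 13.90 m
Pipe 2: V = 4.201 m/s, Re = 7.44×10^5, ε/D = 2.05×10^-5, f = 0.01262, h_2 = f(L/D)V²/2g = 22.75 m
Series → Q common, losses add: H = Σh = 36.65 m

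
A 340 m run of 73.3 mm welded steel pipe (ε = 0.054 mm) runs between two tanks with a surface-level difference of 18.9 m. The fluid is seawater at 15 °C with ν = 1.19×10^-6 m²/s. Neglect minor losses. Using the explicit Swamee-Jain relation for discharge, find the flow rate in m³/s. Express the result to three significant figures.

Swamee-Jain (Type II): Q = -0.965·√(gD⁵h_f/L)·ln[ε/(3.7D) + √(3.17ν²L/(gD³h_f))]
√(gD⁵h_f/L) = √(9.81·0.0733⁵·18.9/340) = 0.001074
ε/(3.7D) = 1.99×10^-4; √(3.17ν²L/(gD³h_f)) = 1.45×10^-4
Q = -0.965·0.001074·ln(3.437×10^-4) = 0.008268 m³/s
Check: V = 1.96 m/s, Re = 1.21×10^5, f = 0.02097, h_f = 19.0 m ≈ 18.9 m ✓

Q ≈ 0.00827 m³/s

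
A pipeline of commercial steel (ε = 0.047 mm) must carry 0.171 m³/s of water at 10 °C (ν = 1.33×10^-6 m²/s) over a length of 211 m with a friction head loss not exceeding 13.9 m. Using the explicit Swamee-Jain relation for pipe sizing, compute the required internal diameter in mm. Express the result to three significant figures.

Swamee-Jain (Type III): D = 0.66·[ε^1.25·(LQ²/(gh_f))^4.75 + ν·Q^9.4·(L/(gh_f))^5.2]^0.04
LQ²/(gh_f) = 0.04525; L/(gh_f) = 1.547
Term 1 = ε^1.25·(…)^4.75 = 1.60×10^-12; Term 2 = ν·Q^9.4·(…)^5.2 = 7.94×10^-13
D = 0.66·(1.60×10^-12 + 7.94×10^-13)^0.04 = 0.2263 m = 226 mm
Check: V = 4.25 m/s, Re = 7.23×10^5, f = 0.01515, h_f = 13.0 m ≈ 13.9 m ✓

D ≈ 226 mm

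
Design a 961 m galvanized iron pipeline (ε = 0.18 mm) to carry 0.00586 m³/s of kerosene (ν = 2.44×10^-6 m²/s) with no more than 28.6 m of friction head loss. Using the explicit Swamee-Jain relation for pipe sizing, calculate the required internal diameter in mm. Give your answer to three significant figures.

D ≈ 77.8 mm

Swamee-Jain (Type III): D = 0.66·[ε^1.25·(LQ²/(gh_f))^4.75 + ν·Q^9.4·(L/(gh_f))^5.2]^0.04
LQ²/(gh_f) = 1.176×10^-4; L/(gh_f) = 3.425
Term 1 = ε^1.25·(…)^4.75 = 4.51×10^-24; Term 2 = ν·Q^9.4·(…)^5.2 = 1.53×10^-24
D = 0.66·(4.51×10^-24 + 1.53×10^-24)^0.04 = 0.07777 m = 77.8 mm
Check: V = 1.23 m/s, Re = 3.93×10^4, f = 0.02814, h_f = 27.0 m ≈ 28.6 m ✓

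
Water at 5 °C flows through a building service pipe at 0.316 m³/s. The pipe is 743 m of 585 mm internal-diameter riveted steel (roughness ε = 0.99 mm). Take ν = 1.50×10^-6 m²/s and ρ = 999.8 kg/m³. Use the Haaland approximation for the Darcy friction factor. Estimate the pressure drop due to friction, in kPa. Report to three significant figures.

V = 4Q/(πD²) = 4·0.316/(π·0.585²) = 1.176 m/s
Re = VD/ν = 1.176·0.585/1.50×10^-6 = 4.59×10^5 → turbulent
ε/D = 0.99/585 = 0.00169
Haaland: f = 0.02285
h_f = f(L/D)V²/(2g) = 0.02285·(743/0.585)·1.176²/(2·9.81) = 2.045 m
Δp = ρg·h_f = 999.8·9.81·2.045 = 20.06 kPa

Δp ≈ 20.1 kPa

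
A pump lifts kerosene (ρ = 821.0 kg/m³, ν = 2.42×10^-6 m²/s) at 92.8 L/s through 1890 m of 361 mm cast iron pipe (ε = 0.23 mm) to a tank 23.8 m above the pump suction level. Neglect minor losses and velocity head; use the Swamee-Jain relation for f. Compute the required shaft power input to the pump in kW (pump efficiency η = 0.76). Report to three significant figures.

V = 4Q/(πD²) = 0.9067 m/s; Re = 1.35×10^5; ε/D = 6.37×10^-4; f = 0.02032
h_f = f(L/D)V²/2g = 4.456 m
Total head H = z + h_f = 23.8 + 4.456 = 28.26 m
P_hyd = ρgQH = 821.0·9.81·0.0928·28.26 = 21.12 kW
P_shaft = P_hyd/η = 21.12/0.76 = 27.79 kW

P_shaft ≈ 27.8 kW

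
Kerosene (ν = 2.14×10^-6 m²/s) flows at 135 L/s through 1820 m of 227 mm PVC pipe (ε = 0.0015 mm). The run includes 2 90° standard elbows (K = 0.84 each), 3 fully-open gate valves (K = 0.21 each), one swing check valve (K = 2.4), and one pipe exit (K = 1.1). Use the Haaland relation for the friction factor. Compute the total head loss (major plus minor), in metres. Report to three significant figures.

V = 4Q/(πD²) = 3.336 m/s; V²/2g = 0.5671 m
Re = 3.54×10^5, ε/D = 6.61×10^-6 → f = 0.01397 (Haaland)
Major: h_f = f(L/D)·V²/2g = 0.01397·8018·0.5671 = 63.51 m
Minor: ΣK = 5.81; h_m = ΣK·V²/2g = 3.295 m
Total H_L = 63.51 + 3.295 = 66.81 m

H_L ≈ 66.8 m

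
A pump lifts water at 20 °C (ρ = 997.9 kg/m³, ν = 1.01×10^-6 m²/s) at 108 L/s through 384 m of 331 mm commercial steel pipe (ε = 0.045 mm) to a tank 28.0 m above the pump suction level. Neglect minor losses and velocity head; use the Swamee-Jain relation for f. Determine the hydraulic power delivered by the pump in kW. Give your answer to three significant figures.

V = 4Q/(πD²) = 1.255 m/s; Re = 4.11×10^5; ε/D = 1.36×10^-4; f = 0.01518
h_f = f(L/D)V²/2g = 1.414 m
Total head H = z + h_f = 28.0 + 1.414 = 29.41 m
P_hyd = ρgQH = 997.9·9.81·0.108·29.41 = 31.10 kW

P_hyd ≈ 31.1 kW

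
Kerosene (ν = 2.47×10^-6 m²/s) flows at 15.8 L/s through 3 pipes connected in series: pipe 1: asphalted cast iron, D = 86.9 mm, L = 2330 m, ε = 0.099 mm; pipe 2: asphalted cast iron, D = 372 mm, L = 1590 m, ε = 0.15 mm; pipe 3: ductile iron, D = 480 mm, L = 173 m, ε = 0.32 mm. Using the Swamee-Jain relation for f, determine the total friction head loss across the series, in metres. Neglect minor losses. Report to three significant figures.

H ≈ 223 m

Pipe 1: V = 2.664 m/s, Re = 9.37×10^4, ε/D = 0.00114, f = 0.02295, h_1 = f(L/D)V²/2g = 222.5 m
Pipe 2: V = 0.1454 m/s, Re = 2.19×10^4, ε/D = 4.03×10^-4, f = 0.02626, h_2 = f(L/D)V²/2g = 0.1209 m
Pipe 3: V = 0.08731 m/s, Re = 1.70×10^4, ε/D = 6.67×10^-4, f = 0.02838, h_3 = f(L/D)V²/2g = 0.003974 m
Series → Q common, losses add: H = Σh = 222.7 m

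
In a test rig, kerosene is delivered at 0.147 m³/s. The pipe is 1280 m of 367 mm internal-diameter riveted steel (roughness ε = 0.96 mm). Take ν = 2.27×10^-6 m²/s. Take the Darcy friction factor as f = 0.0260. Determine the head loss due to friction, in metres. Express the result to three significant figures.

V = 4Q/(πD²) = 4·0.147/(π·0.367²) = 1.390 m/s
h_f = f(L/D)V²/(2g) = 0.02600·(1280/0.367)·1.390²/(2·9.81) = 8.925 m

h_f ≈ 8.93 m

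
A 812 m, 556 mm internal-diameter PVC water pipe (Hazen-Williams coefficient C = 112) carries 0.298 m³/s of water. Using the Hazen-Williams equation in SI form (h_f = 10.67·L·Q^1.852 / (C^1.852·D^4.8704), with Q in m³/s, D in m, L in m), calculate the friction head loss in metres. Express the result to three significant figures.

h_f ≈ 2.57 m

h_f = 10.67·812·0.298^1.852 / (112^1.852·0.556^4.8704) = 2.573 m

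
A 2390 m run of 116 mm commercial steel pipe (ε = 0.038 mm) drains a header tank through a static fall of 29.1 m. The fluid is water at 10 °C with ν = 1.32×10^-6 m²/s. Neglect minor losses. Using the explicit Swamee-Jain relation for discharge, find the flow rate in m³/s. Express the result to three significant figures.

Swamee-Jain (Type II): Q = -0.965·√(gD⁵h_f/L)·ln[ε/(3.7D) + √(3.17ν²L/(gD³h_f))]
√(gD⁵h_f/L) = √(9.81·0.116⁵·29.1/2390) = 0.001584
ε/(3.7D) = 8.85×10^-5; √(3.17ν²L/(gD³h_f)) = 1.72×10^-4
Q = -0.965·0.001584·ln(2.607×10^-4) = 0.01261 m³/s
Check: V = 1.19 m/s, Re = 1.05×10^5, f = 0.01950, h_f = 29.2 m ≈ 29.1 m ✓

Q ≈ 0.0126 m³/s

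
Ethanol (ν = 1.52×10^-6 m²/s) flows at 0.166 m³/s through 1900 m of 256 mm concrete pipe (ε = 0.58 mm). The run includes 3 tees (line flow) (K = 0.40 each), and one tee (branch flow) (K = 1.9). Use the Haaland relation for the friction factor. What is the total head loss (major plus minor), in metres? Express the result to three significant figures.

V = 4Q/(πD²) = 3.225 m/s; V²/2g = 0.5301 m
Re = 5.43×10^5, ε/D = 0.00227 → f = 0.02454 (Haaland)
Major: h_f = f(L/D)·V²/2g = 0.02454·7422·0.5301 = 96.54 m
Minor: ΣK = 3.10; h_m = ΣK·V²/2g = 1.643 m
Total H_L = 96.54 + 1.643 = 98.19 m

H_L ≈ 98.2 m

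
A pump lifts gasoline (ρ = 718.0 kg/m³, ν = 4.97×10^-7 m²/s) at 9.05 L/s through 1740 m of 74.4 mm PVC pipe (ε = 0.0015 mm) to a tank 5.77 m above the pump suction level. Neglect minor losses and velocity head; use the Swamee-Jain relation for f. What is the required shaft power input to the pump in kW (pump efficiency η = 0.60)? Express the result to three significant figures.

P_shaft ≈ 8.58 kW

V = 4Q/(πD²) = 2.082 m/s; Re = 3.12×10^5; ε/D = 2.02×10^-5; f = 0.01451
h_f = f(L/D)V²/2g = 74.96 m
Total head H = z + h_f = 5.77 + 74.96 = 80.73 m
P_hyd = ρgQH = 718.0·9.81·0.00905·80.73 = 5.146 kW
P_shaft = P_hyd/η = 5.146/0.60 = 8.577 kW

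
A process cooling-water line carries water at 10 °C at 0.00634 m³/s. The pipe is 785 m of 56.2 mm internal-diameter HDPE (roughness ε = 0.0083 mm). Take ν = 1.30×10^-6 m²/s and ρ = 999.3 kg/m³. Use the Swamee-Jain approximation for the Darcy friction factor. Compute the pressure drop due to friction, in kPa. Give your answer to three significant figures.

Δp ≈ 839 kPa

V = 4Q/(πD²) = 4·0.00634/(π·0.0562²) = 2.556 m/s
Re = VD/ν = 2.556·0.0562/1.30×10^-6 = 1.10×10^5 → turbulent
ε/D = 0.0083/56.2 = 1.48×10^-4
Swamee-Jain: f = 0.01840
h_f = f(L/D)V²/(2g) = 0.01840·(785/0.0562)·2.556²/(2·9.81) = 85.55 m
Δp = ρg·h_f = 999.3·9.81·85.55 = 838.6 kPa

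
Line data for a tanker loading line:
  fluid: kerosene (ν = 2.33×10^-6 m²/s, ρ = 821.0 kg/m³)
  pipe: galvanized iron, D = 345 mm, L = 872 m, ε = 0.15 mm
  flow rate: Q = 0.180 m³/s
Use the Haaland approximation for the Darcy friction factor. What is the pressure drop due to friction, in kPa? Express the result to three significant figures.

Δp ≈ 68.3 kPa

V = 4Q/(πD²) = 4·0.180/(π·0.345²) = 1.926 m/s
Re = VD/ν = 1.926·0.345/2.33×10^-6 = 2.85×10^5 → turbulent
ε/D = 0.15/345 = 4.35×10^-4
Haaland: f = 0.01775
h_f = f(L/D)V²/(2g) = 0.01775·(872/0.345)·1.926²/(2·9.81) = 8.478 m
Δp = ρg·h_f = 821.0·9.81·8.478 = 68.28 kPa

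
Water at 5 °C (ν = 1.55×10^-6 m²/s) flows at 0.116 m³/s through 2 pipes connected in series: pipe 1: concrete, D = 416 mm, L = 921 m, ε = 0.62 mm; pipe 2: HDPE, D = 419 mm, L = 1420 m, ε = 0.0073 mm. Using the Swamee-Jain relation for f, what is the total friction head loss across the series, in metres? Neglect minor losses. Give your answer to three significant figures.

H ≈ 3.75 m

Pipe 1: V = 0.8535 m/s, Re = 2.29×10^5, ε/D = 0.00149, f = 0.02281, h_1 = f(L/D)V²/2g = 1.875 m
Pipe 2: V = 0.8413 m/s, Re = 2.27×10^5, ε/D = 1.74×10^-5, f = 0.01532, h_2 = f(L/D)V²/2g = 1.873 m
Series → Q common, losses add: H = Σh = 3.748 m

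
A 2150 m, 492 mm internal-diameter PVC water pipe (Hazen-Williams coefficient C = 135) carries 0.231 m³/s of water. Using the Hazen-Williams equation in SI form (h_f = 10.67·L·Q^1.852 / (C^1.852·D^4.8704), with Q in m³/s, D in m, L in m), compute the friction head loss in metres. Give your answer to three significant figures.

h_f = 10.67·2150·0.231^1.852 / (135^1.852·0.492^4.8704) = 5.456 m

h_f ≈ 5.46 m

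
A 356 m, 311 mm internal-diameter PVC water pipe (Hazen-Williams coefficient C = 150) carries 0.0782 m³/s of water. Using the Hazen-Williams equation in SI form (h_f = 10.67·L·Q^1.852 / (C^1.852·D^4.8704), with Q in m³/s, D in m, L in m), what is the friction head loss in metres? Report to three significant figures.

h_f = 10.67·356·0.0782^1.852 / (150^1.852·0.311^4.8704) = 0.9336 m

h_f ≈ 0.934 m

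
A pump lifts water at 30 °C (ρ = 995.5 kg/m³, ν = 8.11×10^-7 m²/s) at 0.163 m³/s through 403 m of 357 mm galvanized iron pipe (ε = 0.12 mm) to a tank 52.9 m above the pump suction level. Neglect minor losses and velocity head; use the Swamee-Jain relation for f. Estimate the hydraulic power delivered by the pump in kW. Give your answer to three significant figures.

P_hyd ≈ 88.2 kW

V = 4Q/(πD²) = 1.628 m/s; Re = 7.17×10^5; ε/D = 3.36×10^-4; f = 0.01631
h_f = f(L/D)V²/2g = 2.489 m
Total head H = z + h_f = 52.9 + 2.489 = 55.39 m
P_hyd = ρgQH = 995.5·9.81·0.163·55.39 = 88.17 kW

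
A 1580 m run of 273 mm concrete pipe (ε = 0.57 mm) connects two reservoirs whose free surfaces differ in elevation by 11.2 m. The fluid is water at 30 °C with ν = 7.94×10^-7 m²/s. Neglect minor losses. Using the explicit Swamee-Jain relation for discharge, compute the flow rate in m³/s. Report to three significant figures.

Q ≈ 0.0735 m³/s

Swamee-Jain (Type II): Q = -0.965·√(gD⁵h_f/L)·ln[ε/(3.7D) + √(3.17ν²L/(gD³h_f))]
√(gD⁵h_f/L) = √(9.81·0.273⁵·11.2/1580) = 0.01027
ε/(3.7D) = 5.64×10^-4; √(3.17ν²L/(gD³h_f)) = 3.76×10^-5
Q = -0.965·0.01027·ln(6.019×10^-4) = 0.07348 m³/s
Check: V = 1.26 m/s, Re = 4.32×10^5, f = 0.02422, h_f = 11.3 m ≈ 11.2 m ✓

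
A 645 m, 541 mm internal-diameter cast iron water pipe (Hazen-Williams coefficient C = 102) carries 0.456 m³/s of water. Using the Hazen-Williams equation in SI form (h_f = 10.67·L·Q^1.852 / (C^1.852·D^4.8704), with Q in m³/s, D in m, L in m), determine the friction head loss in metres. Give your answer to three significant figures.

h_f = 10.67·645·0.456^1.852 / (102^1.852·0.541^4.8704) = 6.104 m

h_f ≈ 6.10 m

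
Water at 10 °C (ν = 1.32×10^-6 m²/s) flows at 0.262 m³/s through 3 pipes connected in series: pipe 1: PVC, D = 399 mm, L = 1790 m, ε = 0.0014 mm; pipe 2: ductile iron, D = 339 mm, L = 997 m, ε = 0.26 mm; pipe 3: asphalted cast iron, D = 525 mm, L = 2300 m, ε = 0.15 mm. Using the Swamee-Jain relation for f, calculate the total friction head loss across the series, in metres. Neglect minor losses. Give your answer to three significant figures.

H ≈ 42.0 m

Pipe 1: V = 2.095 m/s, Re = 6.33×10^5, ε/D = 3.51×10^-6, f = 0.01262, h_1 = f(L/D)V²/2g = 12.67 m
Pipe 2: V = 2.903 m/s, Re = 7.45×10^5, ε/D = 7.67×10^-4, f = 0.01902, h_2 = f(L/D)V²/2g = 24.03 m
Pipe 3: V = 1.210 m/s, Re = 4.81×10^5, ε/D = 2.86×10^-4, f = 0.01630, h_3 = f(L/D)V²/2g = 5.332 m
Series → Q common, losses add: H = Σh = 42.03 m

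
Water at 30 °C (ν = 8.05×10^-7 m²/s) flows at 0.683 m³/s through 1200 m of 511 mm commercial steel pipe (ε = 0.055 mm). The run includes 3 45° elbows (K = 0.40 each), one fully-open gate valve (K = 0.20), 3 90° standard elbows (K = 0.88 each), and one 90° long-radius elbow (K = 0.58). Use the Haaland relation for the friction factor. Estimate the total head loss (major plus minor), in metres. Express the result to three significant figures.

H_L ≈ 19.7 m

V = 4Q/(πD²) = 3.330 m/s; V²/2g = 0.5653 m
Re = 2.11×10^6, ε/D = 1.08×10^-4 → f = 0.01284 (Haaland)
Major: h_f = f(L/D)·V²/2g = 0.01284·2348·0.5653 = 17.04 m
Minor: ΣK = 4.62; h_m = ΣK·V²/2g = 2.612 m
Total H_L = 17.04 + 2.612 = 19.65 m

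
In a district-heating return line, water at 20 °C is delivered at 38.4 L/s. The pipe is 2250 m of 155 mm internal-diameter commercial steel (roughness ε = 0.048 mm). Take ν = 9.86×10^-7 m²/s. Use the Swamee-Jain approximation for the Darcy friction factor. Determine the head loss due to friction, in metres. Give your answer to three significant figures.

h_f ≈ 52.2 m

V = 4Q/(πD²) = 4·0.0384/(π·0.155²) = 2.035 m/s
Re = VD/ν = 2.035·0.155/9.86×10^-7 = 3.20×10^5 → turbulent
ε/D = 0.048/155 = 3.10×10^-4
Swamee-Jain: f = 0.01703
h_f = f(L/D)V²/(2g) = 0.01703·(2250/0.155)·2.035²/(2·9.81) = 52.18 m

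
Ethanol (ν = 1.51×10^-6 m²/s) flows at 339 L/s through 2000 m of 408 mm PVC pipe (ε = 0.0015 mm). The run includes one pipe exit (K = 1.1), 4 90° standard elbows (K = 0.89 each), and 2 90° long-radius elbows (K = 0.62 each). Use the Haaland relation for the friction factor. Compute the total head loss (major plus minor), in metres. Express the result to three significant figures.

V = 4Q/(πD²) = 2.593 m/s; V²/2g = 0.3427 m
Re = 7.01×10^5, ε/D = 3.68×10^-6 → f = 0.01236 (Haaland)
Major: h_f = f(L/D)·V²/2g = 0.01236·4902·0.3427 = 20.76 m
Minor: ΣK = 5.90; h_m = ΣK·V²/2g = 2.022 m
Total H_L = 20.76 + 2.022 = 22.78 m

H_L ≈ 22.8 m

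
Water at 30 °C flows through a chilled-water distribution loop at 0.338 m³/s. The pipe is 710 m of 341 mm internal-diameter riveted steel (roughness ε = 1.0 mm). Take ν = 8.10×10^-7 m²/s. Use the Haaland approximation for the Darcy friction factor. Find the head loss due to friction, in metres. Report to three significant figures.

h_f ≈ 38.0 m

V = 4Q/(πD²) = 4·0.338/(π·0.341²) = 3.701 m/s
Re = VD/ν = 3.701·0.341/8.10×10^-7 = 1.56×10^6 → turbulent
ε/D = 1.0/341 = 0.00293
Haaland: f = 0.02613
h_f = f(L/D)V²/(2g) = 0.02613·(710/0.341)·3.701²/(2·9.81) = 37.98 m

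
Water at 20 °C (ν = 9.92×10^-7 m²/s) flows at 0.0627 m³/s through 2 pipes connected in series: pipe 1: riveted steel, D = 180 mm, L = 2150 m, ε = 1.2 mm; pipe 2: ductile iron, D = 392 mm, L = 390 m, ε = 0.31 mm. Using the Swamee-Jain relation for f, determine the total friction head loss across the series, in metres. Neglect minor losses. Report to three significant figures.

H ≈ 124 m

Pipe 1: V = 2.464 m/s, Re = 4.47×10^5, ε/D = 0.00667, f = 0.03347, h_1 = f(L/D)V²/2g = 123.7 m
Pipe 2: V = 0.5195 m/s, Re = 2.05×10^5, ε/D = 7.91×10^-4, f = 0.02029, h_2 = f(L/D)V²/2g = 0.2777 m
Series → Q common, losses add: H = Σh = 124.0 m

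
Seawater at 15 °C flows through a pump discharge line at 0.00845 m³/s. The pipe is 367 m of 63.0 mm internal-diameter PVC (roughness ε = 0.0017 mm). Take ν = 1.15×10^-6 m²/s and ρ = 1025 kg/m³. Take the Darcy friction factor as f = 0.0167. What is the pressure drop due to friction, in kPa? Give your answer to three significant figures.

Δp ≈ 366 kPa

V = 4Q/(πD²) = 4·0.00845/(π·0.0630²) = 2.711 m/s
h_f = f(L/D)V²/(2g) = 0.01670·(367/0.0630)·2.711²/(2·9.81) = 36.43 m
Δp = ρg·h_f = 1025·9.81·36.43 = 366.4 kPa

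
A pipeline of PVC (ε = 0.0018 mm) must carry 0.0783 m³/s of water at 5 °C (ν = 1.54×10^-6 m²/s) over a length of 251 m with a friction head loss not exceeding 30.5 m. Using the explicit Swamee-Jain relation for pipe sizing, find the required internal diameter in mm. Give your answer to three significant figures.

Swamee-Jain (Type III): D = 0.66·[ε^1.25·(LQ²/(gh_f))^4.75 + ν·Q^9.4·(L/(gh_f))^5.2]^0.04
LQ²/(gh_f) = 0.005143; L/(gh_f) = 0.8389
Term 1 = ε^1.25·(…)^4.75 = 8.86×10^-19; Term 2 = ν·Q^9.4·(…)^5.2 = 2.47×10^-17
D = 0.66·(8.86×10^-19 + 2.47×10^-17)^0.04 = 0.1432 m = 143 mm
Check: V = 4.86 m/s, Re = 4.52×10^5, f = 0.01352, h_f = 28.6 m ≈ 30.5 m ✓

D ≈ 143 mm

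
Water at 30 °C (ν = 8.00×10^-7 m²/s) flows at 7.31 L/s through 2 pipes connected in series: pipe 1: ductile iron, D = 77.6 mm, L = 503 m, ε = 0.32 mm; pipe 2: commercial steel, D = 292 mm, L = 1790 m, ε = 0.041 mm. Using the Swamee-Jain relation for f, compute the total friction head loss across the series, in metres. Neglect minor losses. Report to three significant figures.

Pipe 1: V = 1.546 m/s, Re = 1.50×10^5, ε/D = 0.00412, f = 0.02960, h_1 = f(L/D)V²/2g = 23.36 m
Pipe 2: V = 0.1092 m/s, Re = 3.98×10^4, ε/D = 1.40×10^-4, f = 0.02236, h_2 = f(L/D)V²/2g = 0.08326 m
Series → Q common, losses add: H = Σh = 23.44 m

H ≈ 23.4 m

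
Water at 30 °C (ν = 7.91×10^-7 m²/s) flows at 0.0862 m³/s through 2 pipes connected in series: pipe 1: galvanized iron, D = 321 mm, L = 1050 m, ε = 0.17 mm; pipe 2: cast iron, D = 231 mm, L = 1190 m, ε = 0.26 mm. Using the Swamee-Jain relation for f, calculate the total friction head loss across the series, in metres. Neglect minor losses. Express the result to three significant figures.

Pipe 1: V = 1.065 m/s, Re = 4.32×10^5, ε/D = 5.30×10^-4, f = 0.01809, h_1 = f(L/D)V²/2g = 3.422 m
Pipe 2: V = 2.057 m/s, Re = 6.01×10^5, ε/D = 0.00113, f = 0.02079, h_2 = f(L/D)V²/2g = 23.09 m
Series → Q common, losses add: H = Σh = 26.51 m

H ≈ 26.5 m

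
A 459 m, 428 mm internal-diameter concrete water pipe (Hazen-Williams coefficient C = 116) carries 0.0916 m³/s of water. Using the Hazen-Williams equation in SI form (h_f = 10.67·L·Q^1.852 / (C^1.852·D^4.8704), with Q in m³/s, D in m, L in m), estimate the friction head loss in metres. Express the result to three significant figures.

h_f = 10.67·459·0.0916^1.852 / (116^1.852·0.428^4.8704) = 0.5483 m

h_f ≈ 0.548 m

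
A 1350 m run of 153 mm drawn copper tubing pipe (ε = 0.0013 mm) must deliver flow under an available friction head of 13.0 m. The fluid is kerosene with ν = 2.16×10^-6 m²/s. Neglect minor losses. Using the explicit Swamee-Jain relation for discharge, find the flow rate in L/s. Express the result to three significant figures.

Swamee-Jain (Type II): Q = -0.965·√(gD⁵h_f/L)·ln[ε/(3.7D) + √(3.17ν²L/(gD³h_f))]
√(gD⁵h_f/L) = √(9.81·0.153⁵·13.0/1350) = 0.002814
ε/(3.7D) = 2.30×10^-6; √(3.17ν²L/(gD³h_f)) = 2.09×10^-4
Q = -0.965·0.002814·ln(2.114×10^-4) = 0.02298 m³/s
Check: V = 1.25 m/s, Re = 8.85×10^4, f = 0.01837, h_f = 12.9 m ≈ 13.0 m ✓

Q ≈ 23.0 L/s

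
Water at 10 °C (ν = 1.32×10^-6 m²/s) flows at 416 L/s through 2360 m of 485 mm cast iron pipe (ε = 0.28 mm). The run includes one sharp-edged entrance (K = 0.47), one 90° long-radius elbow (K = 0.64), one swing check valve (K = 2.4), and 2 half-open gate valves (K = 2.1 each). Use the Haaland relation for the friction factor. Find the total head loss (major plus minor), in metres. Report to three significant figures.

H_L ≈ 24.3 m

V = 4Q/(πD²) = 2.252 m/s; V²/2g = 0.2584 m
Re = 8.27×10^5, ε/D = 5.77×10^-4 → f = 0.01776 (Haaland)
Major: h_f = f(L/D)·V²/2g = 0.01776·4866·0.2584 = 22.34 m
Minor: ΣK = 7.71; h_m = ΣK·V²/2g = 1.992 m
Total H_L = 22.34 + 1.992 = 24.33 m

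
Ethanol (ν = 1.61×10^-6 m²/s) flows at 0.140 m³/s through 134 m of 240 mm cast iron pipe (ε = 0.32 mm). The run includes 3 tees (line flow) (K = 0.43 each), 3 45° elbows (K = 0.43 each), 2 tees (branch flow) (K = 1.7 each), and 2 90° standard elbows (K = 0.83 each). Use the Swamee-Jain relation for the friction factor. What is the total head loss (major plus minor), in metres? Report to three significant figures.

H_L ≈ 9.65 m

V = 4Q/(πD²) = 3.095 m/s; V²/2g = 0.4881 m
Re = 4.61×10^5, ε/D = 0.00133 → f = 0.02174 (Swamee-Jain)
Major: h_f = f(L/D)·V²/2g = 0.02174·558.3·0.4881 = 5.924 m
Minor: ΣK = 7.64; h_m = ΣK·V²/2g = 3.729 m
Total H_L = 5.924 + 3.729 = 9.654 m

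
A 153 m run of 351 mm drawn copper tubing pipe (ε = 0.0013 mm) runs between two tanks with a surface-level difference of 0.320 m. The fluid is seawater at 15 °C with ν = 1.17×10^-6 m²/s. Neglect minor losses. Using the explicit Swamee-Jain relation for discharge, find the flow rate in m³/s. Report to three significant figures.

Q ≈ 0.0964 m³/s

Swamee-Jain (Type II): Q = -0.965·√(gD⁵h_f/L)·ln[ε/(3.7D) + √(3.17ν²L/(gD³h_f))]
√(gD⁵h_f/L) = √(9.81·0.351⁵·0.320/153) = 0.01046
ε/(3.7D) = 1.00×10^-6; √(3.17ν²L/(gD³h_f)) = 6.99×10^-5
Q = -0.965·0.01046·ln(7.094×10^-5) = 0.09639 m³/s
Check: V = 0.996 m/s, Re = 2.99×10^5, f = 0.01443, h_f = 0.318 m ≈ 0.320 m ✓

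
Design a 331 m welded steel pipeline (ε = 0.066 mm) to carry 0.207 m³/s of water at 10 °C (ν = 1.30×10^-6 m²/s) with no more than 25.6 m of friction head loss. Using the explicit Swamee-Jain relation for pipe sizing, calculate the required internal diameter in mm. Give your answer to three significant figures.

D ≈ 239 mm

Swamee-Jain (Type III): D = 0.66·[ε^1.25·(LQ²/(gh_f))^4.75 + ν·Q^9.4·(L/(gh_f))^5.2]^0.04
LQ²/(gh_f) = 0.05648; L/(gh_f) = 1.318
Term 1 = ε^1.25·(…)^4.75 = 7.01×10^-12; Term 2 = ν·Q^9.4·(…)^5.2 = 2.03×10^-12
D = 0.66·(7.01×10^-12 + 2.03×10^-12)^0.04 = 0.2387 m = 239 mm
Check: V = 4.63 m/s, Re = 8.49×10^5, f = 0.01567, h_f = 23.7 m ≈ 25.6 m ✓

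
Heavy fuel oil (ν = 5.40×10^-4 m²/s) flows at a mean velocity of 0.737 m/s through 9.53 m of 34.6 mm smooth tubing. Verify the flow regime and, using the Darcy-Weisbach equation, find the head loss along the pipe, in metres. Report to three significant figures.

Re = VD/ν = 0.737·0.03460/5.40×10^-4 = 47.2 → laminar (Re < 2300)
f = 64/Re = 1.355
h_f = f(L/D)V²/(2g) = 1.355·(9.53/0.03460)·0.737²/(2·9.81) = 10.33 m

h_f ≈ 10.3 m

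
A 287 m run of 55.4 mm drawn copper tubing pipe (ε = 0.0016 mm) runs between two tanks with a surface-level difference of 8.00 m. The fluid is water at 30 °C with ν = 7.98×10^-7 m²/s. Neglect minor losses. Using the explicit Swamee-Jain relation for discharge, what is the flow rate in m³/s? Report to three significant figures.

Q ≈ 0.00308 m³/s

Swamee-Jain (Type II): Q = -0.965·√(gD⁵h_f/L)·ln[ε/(3.7D) + √(3.17ν²L/(gD³h_f))]
√(gD⁵h_f/L) = √(9.81·0.0554⁵·8.00/287) = 3.778×10^-4
ε/(3.7D) = 7.81×10^-6; √(3.17ν²L/(gD³h_f)) = 2.08×10^-4
Q = -0.965·3.778×10^-4·ln(2.162×10^-4) = 0.003076 m³/s
Check: V = 1.28 m/s, Re = 8.86×10^4, f = 0.01849, h_f = 7.95 m ≈ 8.00 m ✓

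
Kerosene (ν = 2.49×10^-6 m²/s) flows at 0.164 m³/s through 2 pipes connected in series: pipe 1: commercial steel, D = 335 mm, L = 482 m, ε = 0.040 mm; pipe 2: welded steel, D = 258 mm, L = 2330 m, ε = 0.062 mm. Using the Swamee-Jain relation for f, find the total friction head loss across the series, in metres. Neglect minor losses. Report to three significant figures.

Pipe 1: V = 1.861 m/s, Re = 2.50×10^5, ε/D = 1.19×10^-4, f = 0.01601, h_1 = f(L/D)V²/2g = 4.064 m
Pipe 2: V = 3.137 m/s, Re = 3.25×10^5, ε/D = 2.40×10^-4, f = 0.01649, h_2 = f(L/D)V²/2g = 74.70 m
Series → Q common, losses add: H = Σh = 78.76 m

H ≈ 78.8 m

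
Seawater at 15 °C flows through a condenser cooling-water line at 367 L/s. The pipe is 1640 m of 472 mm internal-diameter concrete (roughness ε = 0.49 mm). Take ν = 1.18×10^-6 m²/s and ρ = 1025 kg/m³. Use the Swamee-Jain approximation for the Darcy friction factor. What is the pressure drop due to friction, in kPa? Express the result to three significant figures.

Δp ≈ 159 kPa

V = 4Q/(πD²) = 4·0.367/(π·0.472²) = 2.097 m/s
Re = VD/ν = 2.097·0.472/1.18×10^-6 = 8.39×10^5 → turbulent
ε/D = 0.49/472 = 0.00104
Swamee-Jain: f = 0.02026
h_f = f(L/D)V²/(2g) = 0.02026·(1640/0.472)·2.097²/(2·9.81) = 15.79 m
Δp = ρg·h_f = 1025·9.81·15.79 = 158.8 kPa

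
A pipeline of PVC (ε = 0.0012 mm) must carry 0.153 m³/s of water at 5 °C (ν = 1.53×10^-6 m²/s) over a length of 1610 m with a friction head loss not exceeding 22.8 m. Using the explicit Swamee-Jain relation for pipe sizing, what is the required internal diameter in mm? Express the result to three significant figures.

D ≈ 288 mm

Swamee-Jain (Type III): D = 0.66·[ε^1.25·(LQ²/(gh_f))^4.75 + ν·Q^9.4·(L/(gh_f))^5.2]^0.04
LQ²/(gh_f) = 0.1685; L/(gh_f) = 7.198
Term 1 = ε^1.25·(…)^4.75 = 8.42×10^-12; Term 2 = ν·Q^9.4·(…)^5.2 = 9.51×10^-10
D = 0.66·(8.42×10^-12 + 9.51×10^-10)^0.04 = 0.2876 m = 288 mm
Check: V = 2.35 m/s, Re = 4.43×10^5, f = 0.01344, h_f = 21.3 m ≈ 22.8 m ✓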